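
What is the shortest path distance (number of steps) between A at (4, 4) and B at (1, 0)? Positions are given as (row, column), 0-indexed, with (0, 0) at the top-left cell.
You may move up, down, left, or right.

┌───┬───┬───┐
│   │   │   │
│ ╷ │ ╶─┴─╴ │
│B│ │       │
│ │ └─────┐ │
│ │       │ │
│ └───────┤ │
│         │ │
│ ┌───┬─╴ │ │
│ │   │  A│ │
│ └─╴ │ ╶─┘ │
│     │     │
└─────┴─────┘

Finding path from (4, 4) to (1, 0):
Path: (4,4) → (3,4) → (3,3) → (3,2) → (3,1) → (3,0) → (2,0) → (1,0)
Distance: 7 steps

Solution:

┌───┬───┬───┐
│   │   │   │
│ ╷ │ ╶─┴─╴ │
│B│ │       │
│ │ └─────┐ │
│↑│       │ │
│ └───────┤ │
│↑ ← ← ← ↰│ │
│ ┌───┬─╴ │ │
│ │   │  A│ │
│ └─╴ │ ╶─┘ │
│     │     │
└─────┴─────┘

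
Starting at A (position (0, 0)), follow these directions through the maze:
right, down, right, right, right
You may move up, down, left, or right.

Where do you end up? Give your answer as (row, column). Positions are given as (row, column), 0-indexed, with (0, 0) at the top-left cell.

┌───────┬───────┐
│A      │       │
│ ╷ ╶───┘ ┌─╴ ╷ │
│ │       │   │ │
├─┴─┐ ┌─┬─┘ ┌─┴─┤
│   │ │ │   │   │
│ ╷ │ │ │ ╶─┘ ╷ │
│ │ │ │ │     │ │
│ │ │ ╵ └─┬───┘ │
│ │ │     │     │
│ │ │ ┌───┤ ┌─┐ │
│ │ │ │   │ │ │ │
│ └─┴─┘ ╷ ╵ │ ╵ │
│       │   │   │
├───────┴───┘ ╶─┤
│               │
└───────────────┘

Following directions step by step:
Start: (0, 0)
  right: (0, 0) → (0, 1)
  down: (0, 1) → (1, 1)
  right: (1, 1) → (1, 2)
  right: (1, 2) → (1, 3)
  right: (1, 3) → (1, 4)
Final position: (1, 4)

Path taken:

┌───────┬───────┐
│A ↓    │       │
│ ╷ ╶───┘ ┌─╴ ╷ │
│ │↳ → → B│   │ │
├─┴─┐ ┌─┬─┘ ┌─┴─┤
│   │ │ │   │   │
│ ╷ │ │ │ ╶─┘ ╷ │
│ │ │ │ │     │ │
│ │ │ ╵ └─┬───┘ │
│ │ │     │     │
│ │ │ ┌───┤ ┌─┐ │
│ │ │ │   │ │ │ │
│ └─┴─┘ ╷ ╵ │ ╵ │
│       │   │   │
├───────┴───┘ ╶─┤
│               │
└───────────────┘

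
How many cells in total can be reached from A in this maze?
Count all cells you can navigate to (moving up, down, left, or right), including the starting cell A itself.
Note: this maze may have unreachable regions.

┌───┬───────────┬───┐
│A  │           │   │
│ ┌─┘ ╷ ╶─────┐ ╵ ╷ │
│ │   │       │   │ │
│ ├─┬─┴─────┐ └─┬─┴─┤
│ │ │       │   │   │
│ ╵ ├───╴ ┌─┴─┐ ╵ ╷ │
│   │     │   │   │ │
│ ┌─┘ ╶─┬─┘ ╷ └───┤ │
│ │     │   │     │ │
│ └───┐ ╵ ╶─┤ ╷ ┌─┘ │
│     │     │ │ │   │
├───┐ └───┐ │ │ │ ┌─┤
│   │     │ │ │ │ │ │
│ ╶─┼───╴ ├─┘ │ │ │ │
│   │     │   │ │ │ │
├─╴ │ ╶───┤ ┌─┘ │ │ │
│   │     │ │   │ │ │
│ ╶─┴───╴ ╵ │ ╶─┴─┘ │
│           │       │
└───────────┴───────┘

Using BFS/flood-fill to find all reachable cells from A:
Maze size: 10 × 10 = 100 total cells
30 cell(s) are walled off and cannot be reached from A.
Reachable cells: 70

Reachable region (· marks reachable cells):

┌───┬───────────┬───┐
│A ·│           │   │
│ ┌─┘ ╷ ╶─────┐ ╵ ╷ │
│·│   │       │   │ │
│ ├─┬─┴─────┐ └─┬─┴─┤
│·│·│· · · ·│   │   │
│ ╵ ├───╴ ┌─┴─┐ ╵ ╷ │
│· ·│· · ·│· ·│   │ │
│ ┌─┘ ╶─┬─┘ ╷ └───┤ │
│·│· · ·│· ·│· · ·│ │
│ └───┐ ╵ ╶─┤ ╷ ┌─┘ │
│· · ·│· · ·│·│·│   │
├───┐ └───┐ │ │ │ ┌─┤
│· ·│· · ·│·│·│·│ │·│
│ ╶─┼───╴ ├─┘ │ │ │ │
│· ·│· · ·│· ·│·│ │·│
├─╴ │ ╶───┤ ┌─┘ │ │ │
│· ·│· · ·│·│· ·│ │·│
│ ╶─┴───╴ ╵ │ ╶─┴─┘ │
│· · · · · ·│· · · ·│
└───────────┴───────┘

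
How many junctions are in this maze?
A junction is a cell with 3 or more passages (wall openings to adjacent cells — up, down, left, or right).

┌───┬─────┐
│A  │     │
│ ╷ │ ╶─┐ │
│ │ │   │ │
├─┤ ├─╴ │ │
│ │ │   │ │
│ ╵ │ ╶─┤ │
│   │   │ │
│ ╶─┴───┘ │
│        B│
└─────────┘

Checking each cell for number of passages:

Junctions found (3+ passages):
  (3, 0): 3 passages
Total junctions: 1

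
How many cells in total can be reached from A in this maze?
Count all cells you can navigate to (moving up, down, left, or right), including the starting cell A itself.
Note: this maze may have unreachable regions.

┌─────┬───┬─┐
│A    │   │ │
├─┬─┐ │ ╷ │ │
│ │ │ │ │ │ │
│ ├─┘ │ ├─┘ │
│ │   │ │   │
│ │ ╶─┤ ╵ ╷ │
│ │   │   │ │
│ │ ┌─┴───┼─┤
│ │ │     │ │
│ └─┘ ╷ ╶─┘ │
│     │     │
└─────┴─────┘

Using BFS/flood-fill to find all reachable cells from A:
Maze size: 6 × 6 = 36 total cells
27 cell(s) are walled off and cannot be reached from A.
Reachable cells: 9

Reachable region (· marks reachable cells):

┌─────┬───┬─┐
│A · ·│   │ │
├─┬─┐ │ ╷ │ │
│ │ │·│ │ │ │
│ ├─┘ │ ├─┘ │
│ │· ·│ │   │
│ │ ╶─┤ ╵ ╷ │
│ │· ·│   │ │
│ │ ┌─┴───┼─┤
│ │·│     │ │
│ └─┘ ╷ ╶─┘ │
│     │     │
└─────┴─────┘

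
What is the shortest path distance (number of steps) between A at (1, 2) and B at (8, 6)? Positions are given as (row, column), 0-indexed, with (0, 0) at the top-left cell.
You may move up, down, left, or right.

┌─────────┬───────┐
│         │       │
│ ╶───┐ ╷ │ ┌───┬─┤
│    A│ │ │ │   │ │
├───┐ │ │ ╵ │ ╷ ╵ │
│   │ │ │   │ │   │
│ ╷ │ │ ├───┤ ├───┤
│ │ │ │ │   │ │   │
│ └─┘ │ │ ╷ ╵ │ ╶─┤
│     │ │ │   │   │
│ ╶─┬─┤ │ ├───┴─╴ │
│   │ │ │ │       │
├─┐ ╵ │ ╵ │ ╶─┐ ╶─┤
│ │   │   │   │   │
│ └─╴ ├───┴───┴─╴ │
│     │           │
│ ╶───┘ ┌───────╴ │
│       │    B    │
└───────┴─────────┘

Finding path from (1, 2) to (8, 6):
Path: (1,2) → (2,2) → (3,2) → (4,2) → (4,1) → (4,0) → (5,0) → (5,1) → (6,1) → (6,2) → (7,2) → (7,1) → (7,0) → (8,0) → (8,1) → (8,2) → (8,3) → (7,3) → (7,4) → (7,5) → (7,6) → (7,7) → (7,8) → (8,8) → (8,7) → (8,6)
Distance: 25 steps

Solution:

┌─────────┬───────┐
│         │       │
│ ╶───┐ ╷ │ ┌───┬─┤
│    A│ │ │ │   │ │
├───┐ │ │ ╵ │ ╷ ╵ │
│   │↓│ │   │ │   │
│ ╷ │ │ ├───┤ ├───┤
│ │ │↓│ │   │ │   │
│ └─┘ │ │ ╷ ╵ │ ╶─┤
│↓ ← ↲│ │ │   │   │
│ ╶─┬─┤ │ ├───┴─╴ │
│↳ ↓│ │ │ │       │
├─┐ ╵ │ ╵ │ ╶─┐ ╶─┤
│ │↳ ↓│   │   │   │
│ └─╴ ├───┴───┴─╴ │
│↓ ← ↲│↱ → → → → ↓│
│ ╶───┘ ┌───────╴ │
│↳ → → ↑│    B ← ↲│
└───────┴─────────┘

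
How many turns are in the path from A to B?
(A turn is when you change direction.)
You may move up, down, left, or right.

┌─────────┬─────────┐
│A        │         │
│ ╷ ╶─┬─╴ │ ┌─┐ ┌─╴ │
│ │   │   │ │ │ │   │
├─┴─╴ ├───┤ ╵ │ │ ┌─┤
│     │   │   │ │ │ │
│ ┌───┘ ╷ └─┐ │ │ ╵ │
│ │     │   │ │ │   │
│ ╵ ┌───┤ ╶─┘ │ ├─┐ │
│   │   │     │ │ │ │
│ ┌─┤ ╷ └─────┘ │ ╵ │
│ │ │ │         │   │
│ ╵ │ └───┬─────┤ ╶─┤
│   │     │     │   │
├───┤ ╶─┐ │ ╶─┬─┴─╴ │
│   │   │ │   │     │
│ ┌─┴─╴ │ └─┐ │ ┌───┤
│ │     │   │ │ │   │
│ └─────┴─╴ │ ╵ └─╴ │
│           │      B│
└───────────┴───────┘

Directions: right, down, right, down, left, left, down, down, right, up, right, right, up, right, down, down, right, right, up, up, left, up, up, right, right, right, right, down, left, down, down, right, down, down, left, down, right, down, left, left, down, down, right, right
Number of turns: 28

Solution:

┌─────────┬─────────┐
│A ↓      │↱ → → → ↓│
│ ╷ ╶─┬─╴ │ ┌─┐ ┌─╴ │
│ │↳ ↓│   │↑│ │ │↓ ↲│
├─┴─╴ ├───┤ ╵ │ │ ┌─┤
│↓ ← ↲│↱ ↓│↑ ↰│ │↓│ │
│ ┌───┘ ╷ └─┐ │ │ ╵ │
│↓│↱ → ↑│↓  │↑│ │↳ ↓│
│ ╵ ┌───┤ ╶─┘ │ ├─┐ │
│↳ ↑│   │↳ → ↑│ │ │↓│
│ ┌─┤ ╷ └─────┘ │ ╵ │
│ │ │ │         │↓ ↲│
│ ╵ │ └───┬─────┤ ╶─┤
│   │     │     │↳ ↓│
├───┤ ╶─┐ │ ╶─┬─┴─╴ │
│   │   │ │   │↓ ← ↲│
│ ┌─┴─╴ │ └─┐ │ ┌───┤
│ │     │   │ │↓│   │
│ └─────┴─╴ │ ╵ └─╴ │
│           │  ↳ → B│
└───────────┴───────┘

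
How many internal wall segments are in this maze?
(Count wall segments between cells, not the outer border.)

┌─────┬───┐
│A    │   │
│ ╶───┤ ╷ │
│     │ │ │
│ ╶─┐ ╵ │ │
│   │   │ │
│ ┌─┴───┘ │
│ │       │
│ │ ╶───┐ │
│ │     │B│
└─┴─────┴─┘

Counting internal wall segments:
Total internal walls: 16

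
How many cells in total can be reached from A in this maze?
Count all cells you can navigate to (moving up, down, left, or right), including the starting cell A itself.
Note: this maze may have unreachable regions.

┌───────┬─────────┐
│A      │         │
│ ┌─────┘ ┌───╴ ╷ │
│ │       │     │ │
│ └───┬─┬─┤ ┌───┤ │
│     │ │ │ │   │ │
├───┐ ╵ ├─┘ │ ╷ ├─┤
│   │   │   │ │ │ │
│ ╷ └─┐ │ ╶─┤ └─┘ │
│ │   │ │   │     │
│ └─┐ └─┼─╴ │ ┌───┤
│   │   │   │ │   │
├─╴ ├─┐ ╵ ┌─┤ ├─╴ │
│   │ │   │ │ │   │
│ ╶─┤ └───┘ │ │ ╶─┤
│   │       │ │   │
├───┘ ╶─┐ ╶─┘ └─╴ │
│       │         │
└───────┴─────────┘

Using BFS/flood-fill to find all reachable cells from A:
Maze size: 9 × 9 = 81 total cells
69 cell(s) are walled off and cannot be reached from A.
Reachable cells: 12

Reachable region (· marks reachable cells):

┌───────┬─────────┐
│A · · ·│         │
│ ┌─────┘ ┌───╴ ╷ │
│·│       │     │ │
│ └───┬─┬─┤ ┌───┤ │
│· · ·│·│ │ │   │ │
├───┐ ╵ ├─┘ │ ╷ ├─┤
│   │· ·│   │ │ │ │
│ ╷ └─┐ │ ╶─┤ └─┘ │
│ │   │·│   │     │
│ └─┐ └─┼─╴ │ ┌───┤
│   │   │   │ │   │
├─╴ ├─┐ ╵ ┌─┤ ├─╴ │
│   │ │   │ │ │   │
│ ╶─┤ └───┘ │ │ ╶─┤
│   │       │ │   │
├───┘ ╶─┐ ╶─┘ └─╴ │
│       │         │
└───────┴─────────┘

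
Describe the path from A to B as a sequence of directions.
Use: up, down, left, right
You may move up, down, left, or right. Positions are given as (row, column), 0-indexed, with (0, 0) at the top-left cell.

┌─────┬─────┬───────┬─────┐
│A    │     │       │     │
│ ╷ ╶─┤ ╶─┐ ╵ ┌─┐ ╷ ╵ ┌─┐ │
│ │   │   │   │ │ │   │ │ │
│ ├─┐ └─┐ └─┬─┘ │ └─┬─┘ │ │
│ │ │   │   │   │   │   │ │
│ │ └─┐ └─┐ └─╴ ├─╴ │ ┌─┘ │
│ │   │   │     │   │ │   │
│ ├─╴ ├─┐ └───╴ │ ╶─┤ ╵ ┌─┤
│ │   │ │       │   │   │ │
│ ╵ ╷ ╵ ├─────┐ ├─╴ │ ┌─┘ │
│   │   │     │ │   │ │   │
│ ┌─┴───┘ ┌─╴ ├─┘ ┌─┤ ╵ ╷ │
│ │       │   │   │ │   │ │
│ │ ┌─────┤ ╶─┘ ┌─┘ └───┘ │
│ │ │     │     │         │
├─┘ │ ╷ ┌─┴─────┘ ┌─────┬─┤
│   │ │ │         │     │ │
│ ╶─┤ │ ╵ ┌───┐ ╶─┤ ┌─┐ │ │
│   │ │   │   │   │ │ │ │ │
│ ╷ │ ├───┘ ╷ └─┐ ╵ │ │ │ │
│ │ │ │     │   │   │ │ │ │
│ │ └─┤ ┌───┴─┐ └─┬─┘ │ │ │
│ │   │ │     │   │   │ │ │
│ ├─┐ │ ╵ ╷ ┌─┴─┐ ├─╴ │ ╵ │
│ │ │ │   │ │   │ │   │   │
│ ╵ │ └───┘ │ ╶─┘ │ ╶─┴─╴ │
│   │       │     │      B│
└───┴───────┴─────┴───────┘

Finding the path and converting it to directions:
Path through cells: (0,0) → (0,1) → (1,1) → (1,2) → (2,2) → (2,3) → (3,3) → (3,4) → (4,4) → (4,5) → (4,6) → (4,7) → (3,7) → (3,6) → (3,5) → (2,5) → (2,4) → (1,4) → (1,3) → (0,3) → (0,4) → (0,5) → (1,5) → (1,6) → (0,6) → (0,7) → (0,8) → (0,9) → (1,9) → (1,10) → (0,10) → (0,11) → (0,12) → (1,12) → (2,12) → (3,12) → (3,11) → (4,11) → (4,10) → (5,10) → (6,10) → (6,11) → (5,11) → (5,12) → (6,12) → (7,12) → (7,11) → (7,10) → (7,9) → (7,8) → (8,8) → (8,7) → (9,7) → (9,8) → (10,8) → (10,9) → (9,9) → (8,9) → (8,10) → (8,11) → (9,11) → (10,11) → (11,11) → (12,11) → (12,12) → (13,12)
Directions: right, down, right, down, right, down, right, down, right, right, right, up, left, left, up, left, up, left, up, right, right, down, right, up, right, right, right, down, right, up, right, right, down, down, down, left, down, left, down, down, right, up, right, down, down, left, left, left, left, down, left, down, right, down, right, up, up, right, right, down, down, down, down, right, down

Solution:

┌─────┬─────┬───────┬─────┐
│A ↓  │↱ → ↓│↱ → → ↓│↱ → ↓│
│ ╷ ╶─┤ ╶─┐ ╵ ┌─┐ ╷ ╵ ┌─┐ │
│ │↳ ↓│↑ ↰│↳ ↑│ │ │↳ ↑│ │↓│
│ ├─┐ └─┐ └─┬─┘ │ └─┬─┘ │ │
│ │ │↳ ↓│↑ ↰│   │   │   │↓│
│ │ └─┐ └─┐ └─╴ ├─╴ │ ┌─┘ │
│ │   │↳ ↓│↑ ← ↰│   │ │↓ ↲│
│ ├─╴ ├─┐ └───╴ │ ╶─┤ ╵ ┌─┤
│ │   │ │↳ → → ↑│   │↓ ↲│ │
│ ╵ ╷ ╵ ├─────┐ ├─╴ │ ┌─┘ │
│   │   │     │ │   │↓│↱ ↓│
│ ┌─┴───┘ ┌─╴ ├─┘ ┌─┤ ╵ ╷ │
│ │       │   │   │ │↳ ↑│↓│
│ │ ┌─────┤ ╶─┘ ┌─┘ └───┘ │
│ │ │     │     │↓ ← ← ← ↲│
├─┘ │ ╷ ┌─┴─────┘ ┌─────┬─┤
│   │ │ │      ↓ ↲│↱ → ↓│ │
│ ╶─┤ │ ╵ ┌───┐ ╶─┤ ┌─┐ │ │
│   │ │   │   │↳ ↓│↑│ │↓│ │
│ ╷ │ ├───┘ ╷ └─┐ ╵ │ │ │ │
│ │ │ │     │   │↳ ↑│ │↓│ │
│ │ └─┤ ┌───┴─┐ └─┬─┘ │ │ │
│ │   │ │     │   │   │↓│ │
│ ├─┐ │ ╵ ╷ ┌─┴─┐ ├─╴ │ ╵ │
│ │ │ │   │ │   │ │   │↳ ↓│
│ ╵ │ └───┘ │ ╶─┘ │ ╶─┴─╴ │
│   │       │     │      B│
└───┴───────┴─────┴───────┘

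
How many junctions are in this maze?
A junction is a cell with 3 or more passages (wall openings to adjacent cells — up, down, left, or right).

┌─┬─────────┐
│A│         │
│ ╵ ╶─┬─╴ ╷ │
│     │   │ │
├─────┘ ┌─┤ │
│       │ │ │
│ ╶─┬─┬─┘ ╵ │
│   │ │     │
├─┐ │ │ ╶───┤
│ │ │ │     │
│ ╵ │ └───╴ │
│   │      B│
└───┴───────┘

Checking each cell for number of passages:

Junctions found (3+ passages):
  (0, 4): 3 passages
  (1, 1): 3 passages
  (3, 4): 3 passages
Total junctions: 3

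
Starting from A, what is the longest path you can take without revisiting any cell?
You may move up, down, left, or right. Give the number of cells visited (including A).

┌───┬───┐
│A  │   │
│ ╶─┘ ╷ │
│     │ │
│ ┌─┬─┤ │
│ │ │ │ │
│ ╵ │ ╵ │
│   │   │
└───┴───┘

Finding longest simple path using DFS:
Start: (0, 0)
Longest path visits 11 cells
Path: A → down → right → right → up → right → down → down → down → left → up

Solution:

┌───┬───┐
│A  │↱ ↓│
│ ╶─┘ ╷ │
│↳ → ↑│↓│
│ ┌─┬─┤ │
│ │ │B│↓│
│ ╵ │ ╵ │
│   │↑ ↲│
└───┴───┘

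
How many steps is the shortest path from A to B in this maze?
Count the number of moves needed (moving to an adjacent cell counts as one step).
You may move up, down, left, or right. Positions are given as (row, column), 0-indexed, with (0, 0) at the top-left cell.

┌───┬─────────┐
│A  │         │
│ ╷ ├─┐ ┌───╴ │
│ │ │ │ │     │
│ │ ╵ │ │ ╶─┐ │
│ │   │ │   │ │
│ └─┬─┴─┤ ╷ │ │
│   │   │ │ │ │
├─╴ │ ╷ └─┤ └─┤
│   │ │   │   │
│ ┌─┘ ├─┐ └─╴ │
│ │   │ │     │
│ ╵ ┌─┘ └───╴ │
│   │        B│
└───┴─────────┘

Using BFS to find shortest path:
Start: (0, 0), End: (6, 6)
Path found:
(0,0) → (1,0) → (2,0) → (3,0) → (3,1) → (4,1) → (4,0) → (5,0) → (6,0) → (6,1) → (5,1) → (5,2) → (4,2) → (3,2) → (3,3) → (4,3) → (4,4) → (5,4) → (5,5) → (5,6) → (6,6)
Number of steps: 20

Solution:

┌───┬─────────┐
│A  │         │
│ ╷ ├─┐ ┌───╴ │
│↓│ │ │ │     │
│ │ ╵ │ │ ╶─┐ │
│↓│   │ │   │ │
│ └─┬─┴─┤ ╷ │ │
│↳ ↓│↱ ↓│ │ │ │
├─╴ │ ╷ └─┤ └─┤
│↓ ↲│↑│↳ ↓│   │
│ ┌─┘ ├─┐ └─╴ │
│↓│↱ ↑│ │↳ → ↓│
│ ╵ ┌─┘ └───╴ │
│↳ ↑│        B│
└───┴─────────┘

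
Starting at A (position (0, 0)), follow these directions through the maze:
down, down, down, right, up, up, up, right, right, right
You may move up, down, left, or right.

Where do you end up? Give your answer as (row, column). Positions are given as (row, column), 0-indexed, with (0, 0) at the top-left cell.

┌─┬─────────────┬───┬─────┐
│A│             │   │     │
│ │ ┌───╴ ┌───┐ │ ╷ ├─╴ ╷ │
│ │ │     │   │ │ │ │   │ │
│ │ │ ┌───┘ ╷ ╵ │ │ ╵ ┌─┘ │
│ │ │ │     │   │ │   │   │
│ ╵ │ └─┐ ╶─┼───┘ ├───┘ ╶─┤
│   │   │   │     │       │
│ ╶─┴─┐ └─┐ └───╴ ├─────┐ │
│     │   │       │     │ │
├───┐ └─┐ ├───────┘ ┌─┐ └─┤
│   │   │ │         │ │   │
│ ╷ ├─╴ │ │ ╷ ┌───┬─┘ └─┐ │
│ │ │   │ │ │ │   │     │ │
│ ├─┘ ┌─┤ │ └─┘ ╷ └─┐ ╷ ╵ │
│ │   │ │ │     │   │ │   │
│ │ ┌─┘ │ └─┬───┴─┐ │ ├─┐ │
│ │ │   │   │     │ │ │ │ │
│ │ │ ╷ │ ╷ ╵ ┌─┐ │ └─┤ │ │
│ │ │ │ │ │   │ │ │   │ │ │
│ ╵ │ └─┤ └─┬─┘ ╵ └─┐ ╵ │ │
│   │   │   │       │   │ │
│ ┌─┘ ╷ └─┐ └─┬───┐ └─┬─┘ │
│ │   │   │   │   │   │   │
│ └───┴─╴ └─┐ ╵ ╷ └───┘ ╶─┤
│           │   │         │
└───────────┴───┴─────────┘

Following directions step by step:
Start: (0, 0)
  down: (0, 0) → (1, 0)
  down: (1, 0) → (2, 0)
  down: (2, 0) → (3, 0)
  right: (3, 0) → (3, 1)
  up: (3, 1) → (2, 1)
  up: (2, 1) → (1, 1)
  up: (1, 1) → (0, 1)
  right: (0, 1) → (0, 2)
  right: (0, 2) → (0, 3)
  right: (0, 3) → (0, 4)
Final position: (0, 4)

Path taken:

┌─┬─────────────┬───┬─────┐
│A│↱ → → B      │   │     │
│ │ ┌───╴ ┌───┐ │ ╷ ├─╴ ╷ │
│↓│↑│     │   │ │ │ │   │ │
│ │ │ ┌───┘ ╷ ╵ │ │ ╵ ┌─┘ │
│↓│↑│ │     │   │ │   │   │
│ ╵ │ └─┐ ╶─┼───┘ ├───┘ ╶─┤
│↳ ↑│   │   │     │       │
│ ╶─┴─┐ └─┐ └───╴ ├─────┐ │
│     │   │       │     │ │
├───┐ └─┐ ├───────┘ ┌─┐ └─┤
│   │   │ │         │ │   │
│ ╷ ├─╴ │ │ ╷ ┌───┬─┘ └─┐ │
│ │ │   │ │ │ │   │     │ │
│ ├─┘ ┌─┤ │ └─┘ ╷ └─┐ ╷ ╵ │
│ │   │ │ │     │   │ │   │
│ │ ┌─┘ │ └─┬───┴─┐ │ ├─┐ │
│ │ │   │   │     │ │ │ │ │
│ │ │ ╷ │ ╷ ╵ ┌─┐ │ └─┤ │ │
│ │ │ │ │ │   │ │ │   │ │ │
│ ╵ │ └─┤ └─┬─┘ ╵ └─┐ ╵ │ │
│   │   │   │       │   │ │
│ ┌─┘ ╷ └─┐ └─┬───┐ └─┬─┘ │
│ │   │   │   │   │   │   │
│ └───┴─╴ └─┐ ╵ ╷ └───┘ ╶─┤
│           │   │         │
└───────────┴───┴─────────┘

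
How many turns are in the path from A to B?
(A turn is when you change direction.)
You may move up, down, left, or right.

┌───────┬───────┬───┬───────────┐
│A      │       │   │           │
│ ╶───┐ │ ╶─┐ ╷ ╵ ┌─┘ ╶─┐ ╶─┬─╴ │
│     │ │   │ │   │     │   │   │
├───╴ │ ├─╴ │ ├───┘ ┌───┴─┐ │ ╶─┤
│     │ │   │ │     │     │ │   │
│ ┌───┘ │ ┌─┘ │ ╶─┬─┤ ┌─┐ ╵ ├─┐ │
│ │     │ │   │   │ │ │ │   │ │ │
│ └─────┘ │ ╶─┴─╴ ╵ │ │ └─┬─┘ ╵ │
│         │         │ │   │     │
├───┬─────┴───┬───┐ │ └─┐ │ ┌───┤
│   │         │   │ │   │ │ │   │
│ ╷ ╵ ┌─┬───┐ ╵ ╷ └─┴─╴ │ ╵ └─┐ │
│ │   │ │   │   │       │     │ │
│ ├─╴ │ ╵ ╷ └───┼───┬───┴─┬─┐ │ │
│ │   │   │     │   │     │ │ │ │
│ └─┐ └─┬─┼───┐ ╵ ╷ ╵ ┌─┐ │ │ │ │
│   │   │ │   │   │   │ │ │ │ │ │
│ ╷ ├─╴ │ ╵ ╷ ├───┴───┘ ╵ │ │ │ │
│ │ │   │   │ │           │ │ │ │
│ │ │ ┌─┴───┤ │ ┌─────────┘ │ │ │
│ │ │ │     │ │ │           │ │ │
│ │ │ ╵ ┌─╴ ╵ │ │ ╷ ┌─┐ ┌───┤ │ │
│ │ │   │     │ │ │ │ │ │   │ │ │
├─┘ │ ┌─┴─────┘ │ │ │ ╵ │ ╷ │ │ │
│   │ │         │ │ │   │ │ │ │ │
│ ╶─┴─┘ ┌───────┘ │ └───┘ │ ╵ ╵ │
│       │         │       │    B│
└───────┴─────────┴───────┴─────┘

Directions: down, right, right, down, left, left, down, down, right, right, right, right, up, up, right, up, left, up, right, right, down, down, down, left, down, right, right, right, up, left, up, right, right, up, right, up, right, right, right, right, right, down, left, down, right, down, down, left, left, down, down, right, down, down, down, down, down, down, down, right
Number of turns: 33

Solution:

┌───────┬───────┬───┬───────────┐
│A      │↱ → ↓  │   │↱ → → → → ↓│
│ ╶───┐ │ ╶─┐ ╷ ╵ ┌─┘ ╶─┐ ╶─┬─╴ │
│↳ → ↓│ │↑ ↰│↓│   │↱ ↑  │   │↓ ↲│
├───╴ │ ├─╴ │ ├───┘ ┌───┴─┐ │ ╶─┤
│↓ ← ↲│ │↱ ↑│↓│↱ → ↑│     │ │↳ ↓│
│ ┌───┘ │ ┌─┘ │ ╶─┬─┤ ┌─┐ ╵ ├─┐ │
│↓│     │↑│↓ ↲│↑ ↰│ │ │ │   │ │↓│
│ └─────┘ │ ╶─┴─╴ ╵ │ │ └─┬─┘ ╵ │
│↳ → → → ↑│↳ → → ↑  │ │   │↓ ← ↲│
├───┬─────┴───┬───┐ │ └─┐ │ ┌───┤
│   │         │   │ │   │ │↓│   │
│ ╷ ╵ ┌─┬───┐ ╵ ╷ └─┴─╴ │ ╵ └─┐ │
│ │   │ │   │   │       │  ↳ ↓│ │
│ ├─╴ │ ╵ ╷ └───┼───┬───┴─┬─┐ │ │
│ │   │   │     │   │     │ │↓│ │
│ └─┐ └─┬─┼───┐ ╵ ╷ ╵ ┌─┐ │ │ │ │
│   │   │ │   │   │   │ │ │ │↓│ │
│ ╷ ├─╴ │ ╵ ╷ ├───┴───┘ ╵ │ │ │ │
│ │ │   │   │ │           │ │↓│ │
│ │ │ ┌─┴───┤ │ ┌─────────┘ │ │ │
│ │ │ │     │ │ │           │↓│ │
│ │ │ ╵ ┌─╴ ╵ │ │ ╷ ┌─┐ ┌───┤ │ │
│ │ │   │     │ │ │ │ │ │   │↓│ │
├─┘ │ ┌─┴─────┘ │ │ │ ╵ │ ╷ │ │ │
│   │ │         │ │ │   │ │ │↓│ │
│ ╶─┴─┘ ┌───────┘ │ └───┘ │ ╵ ╵ │
│       │         │       │  ↳ B│
└───────┴─────────┴───────┴─────┘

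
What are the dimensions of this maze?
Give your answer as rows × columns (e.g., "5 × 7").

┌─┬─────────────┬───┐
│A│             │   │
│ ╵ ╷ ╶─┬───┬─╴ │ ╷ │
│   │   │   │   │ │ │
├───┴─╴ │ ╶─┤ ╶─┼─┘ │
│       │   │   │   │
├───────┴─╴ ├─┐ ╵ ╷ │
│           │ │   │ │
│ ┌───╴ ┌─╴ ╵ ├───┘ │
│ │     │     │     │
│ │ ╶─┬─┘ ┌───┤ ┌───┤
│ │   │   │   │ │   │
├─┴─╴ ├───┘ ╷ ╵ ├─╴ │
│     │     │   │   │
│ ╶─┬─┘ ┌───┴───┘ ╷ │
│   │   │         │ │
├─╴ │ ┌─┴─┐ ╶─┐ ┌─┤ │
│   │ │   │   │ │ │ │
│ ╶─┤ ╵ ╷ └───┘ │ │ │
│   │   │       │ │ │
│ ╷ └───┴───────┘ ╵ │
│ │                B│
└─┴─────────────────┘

Counting the maze dimensions:
Rows (vertical): 11
Columns (horizontal): 10
Dimensions: 11 × 10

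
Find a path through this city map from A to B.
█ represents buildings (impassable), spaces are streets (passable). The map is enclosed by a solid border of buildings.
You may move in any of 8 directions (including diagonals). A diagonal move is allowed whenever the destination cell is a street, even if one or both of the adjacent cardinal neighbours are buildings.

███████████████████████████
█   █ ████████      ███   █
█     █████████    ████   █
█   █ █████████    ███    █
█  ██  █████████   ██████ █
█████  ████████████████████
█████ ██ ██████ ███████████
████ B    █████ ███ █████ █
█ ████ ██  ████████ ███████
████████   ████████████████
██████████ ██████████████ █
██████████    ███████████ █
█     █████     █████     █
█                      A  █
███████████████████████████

Finding the shortest path from A to B:
Movement: 8-directional
Path length: 19 steps
Directions: left → left → left → left → left → left → left → left → left → left → up-left → up-left → up-left → up → up-left → up-left → left → left → left

Solution:

███████████████████████████
█   █ ████████      ███   █
█     █████████    ████   █
█   █ █████████    ███    █
█  ██  █████████   ██████ █
█████  ████████████████████
█████ ██ ██████ ███████████
████ B←←← █████ ███ █████ █
█ ████ ██↖ ████████ ███████
████████  ↖████████████████
██████████↑██████████████ █
██████████ ↖  ███████████ █
█     █████ ↖   █████     █
█            ↖←←←←←←←←←A  █
███████████████████████████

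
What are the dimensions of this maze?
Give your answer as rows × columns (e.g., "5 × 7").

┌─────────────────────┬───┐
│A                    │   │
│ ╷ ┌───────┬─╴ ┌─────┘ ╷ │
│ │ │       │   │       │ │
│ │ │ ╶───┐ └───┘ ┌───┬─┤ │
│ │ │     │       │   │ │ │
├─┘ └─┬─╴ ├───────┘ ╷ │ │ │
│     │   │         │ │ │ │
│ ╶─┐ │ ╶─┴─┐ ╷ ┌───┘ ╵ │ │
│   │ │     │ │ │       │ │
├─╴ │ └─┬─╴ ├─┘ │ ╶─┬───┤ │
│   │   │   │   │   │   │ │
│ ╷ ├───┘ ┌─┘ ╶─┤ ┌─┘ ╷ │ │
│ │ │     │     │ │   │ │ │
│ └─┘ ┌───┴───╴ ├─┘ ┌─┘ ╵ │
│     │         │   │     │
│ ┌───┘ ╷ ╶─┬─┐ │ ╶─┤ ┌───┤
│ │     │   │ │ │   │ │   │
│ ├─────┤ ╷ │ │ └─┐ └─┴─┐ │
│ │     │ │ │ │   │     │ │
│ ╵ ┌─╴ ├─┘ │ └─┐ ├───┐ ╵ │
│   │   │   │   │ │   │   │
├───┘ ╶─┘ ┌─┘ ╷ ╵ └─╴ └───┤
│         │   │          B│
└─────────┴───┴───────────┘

Counting the maze dimensions:
Rows (vertical): 12
Columns (horizontal): 13
Dimensions: 12 × 13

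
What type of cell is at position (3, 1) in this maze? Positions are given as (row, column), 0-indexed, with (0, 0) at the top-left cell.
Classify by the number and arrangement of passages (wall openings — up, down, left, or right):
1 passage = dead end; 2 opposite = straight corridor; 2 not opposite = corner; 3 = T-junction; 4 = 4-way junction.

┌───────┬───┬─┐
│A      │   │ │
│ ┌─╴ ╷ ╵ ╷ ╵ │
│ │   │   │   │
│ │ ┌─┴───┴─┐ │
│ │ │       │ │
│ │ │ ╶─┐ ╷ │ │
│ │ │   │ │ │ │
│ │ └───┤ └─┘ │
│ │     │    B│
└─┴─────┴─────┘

Checking cell at (3, 1):
Number of passages: 2
Cell type: straight corridor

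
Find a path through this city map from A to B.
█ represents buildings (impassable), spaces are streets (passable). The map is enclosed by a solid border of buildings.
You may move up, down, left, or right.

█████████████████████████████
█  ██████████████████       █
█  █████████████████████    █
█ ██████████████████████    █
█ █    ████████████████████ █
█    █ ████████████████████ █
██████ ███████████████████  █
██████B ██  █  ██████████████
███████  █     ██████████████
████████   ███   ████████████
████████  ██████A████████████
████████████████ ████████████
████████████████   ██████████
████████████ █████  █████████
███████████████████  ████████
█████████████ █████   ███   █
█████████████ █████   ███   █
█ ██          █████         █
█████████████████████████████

Finding the shortest path from A to B:
Movement: cardinal only
Path length: 15 steps
Directions: up → left → left → up → left → left → left → left → down → left → left → up → left → up → left

Solution:

█████████████████████████████
█  ██████████████████       █
█  █████████████████████    █
█ ██████████████████████    █
█ █    ████████████████████ █
█    █ ████████████████████ █
██████ ███████████████████  █
██████B↰██  █  ██████████████
███████↑↰█↓←←←↰██████████████
████████↑←↲███↑←↰████████████
████████  ██████A████████████
████████████████ ████████████
████████████████   ██████████
████████████ █████  █████████
███████████████████  ████████
█████████████ █████   ███   █
█████████████ █████   ███   █
█ ██          █████         █
█████████████████████████████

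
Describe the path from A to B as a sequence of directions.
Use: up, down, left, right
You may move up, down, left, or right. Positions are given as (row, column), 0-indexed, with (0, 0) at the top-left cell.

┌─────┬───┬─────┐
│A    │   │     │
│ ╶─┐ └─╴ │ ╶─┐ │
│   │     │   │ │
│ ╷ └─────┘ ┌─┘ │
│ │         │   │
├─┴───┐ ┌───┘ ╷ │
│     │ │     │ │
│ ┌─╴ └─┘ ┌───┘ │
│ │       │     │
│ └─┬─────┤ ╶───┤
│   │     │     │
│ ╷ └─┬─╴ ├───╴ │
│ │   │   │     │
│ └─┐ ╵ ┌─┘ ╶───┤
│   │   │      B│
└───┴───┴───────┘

Finding the path and converting it to directions:
Path through cells: (0,0) → (1,0) → (1,1) → (2,1) → (2,2) → (2,3) → (2,4) → (2,5) → (1,5) → (0,5) → (0,6) → (0,7) → (1,7) → (2,7) → (3,7) → (4,7) → (4,6) → (4,5) → (5,5) → (5,6) → (5,7) → (6,7) → (6,6) → (6,5) → (7,5) → (7,6) → (7,7)
Directions: down, right, down, right, right, right, right, up, up, right, right, down, down, down, down, left, left, down, right, right, down, left, left, down, right, right

Solution:

┌─────┬───┬─────┐
│A    │   │↱ → ↓│
│ ╶─┐ └─╴ │ ╶─┐ │
│↳ ↓│     │↑  │↓│
│ ╷ └─────┘ ┌─┘ │
│ │↳ → → → ↑│  ↓│
├─┴───┐ ┌───┘ ╷ │
│     │ │     │↓│
│ ┌─╴ └─┘ ┌───┘ │
│ │       │↓ ← ↲│
│ └─┬─────┤ ╶───┤
│   │     │↳ → ↓│
│ ╷ └─┬─╴ ├───╴ │
│ │   │   │↓ ← ↲│
│ └─┐ ╵ ┌─┘ ╶───┤
│   │   │  ↳ → B│
└───┴───┴───────┘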